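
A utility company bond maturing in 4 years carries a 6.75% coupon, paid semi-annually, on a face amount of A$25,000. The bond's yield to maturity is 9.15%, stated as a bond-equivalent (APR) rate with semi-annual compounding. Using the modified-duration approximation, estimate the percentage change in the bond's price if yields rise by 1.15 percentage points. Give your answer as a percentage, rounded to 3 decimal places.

Periodic yield y = 0.04575. Modified duration first:
  t   CF        PV=CF/(1+0.04575)^t    t·PV
  1       843.75       806.8372       806.8372
  2       843.75       771.5393     1,543.0786
  3       843.75       737.7856     2,213.3568
  4       843.75       705.5086     2,822.0343
  5       843.75       674.6436     3,373.2181
  6       843.75       645.1290     3,870.7738
  7       843.75       616.9055     4,318.3388
  8    25,843.75    18,068.9346   144,551.4765
  Σ                 23,027.2833   163,499.1141
P = 23,027.2833; D_Mac = 7.10023 half-year periods = 3.55012 yrs; D_mod = 3.55012/(1+0.04575) = 3.39480 yrs.
ΔP/P ≈ -D_mod · Δy = -3.39480 × (+0.0115) = -0.039040 = -3.9040%.

-3.904%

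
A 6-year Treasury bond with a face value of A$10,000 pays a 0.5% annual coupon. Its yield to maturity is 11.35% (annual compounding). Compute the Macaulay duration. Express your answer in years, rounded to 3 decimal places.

Periodic yield y = 0.1135. Discount each cash flow and weight by its year:
  t   CF        PV=CF/(1+0.1135)^t    t·PV
  1        50.00        44.9035        44.9035
  2        50.00        40.3264        80.6528
  3        50.00        36.2159       108.6477
  4        50.00        32.5244       130.0975
  5        50.00        29.2091       146.0457
  6    10,050.00     5,272.5989    31,635.5933
  Σ                  5,455.7782    32,145.9406
Price P = Σ PV = 5,455.7782.
Macaulay duration = Σ(t·PV) / P = 32,145.9406 / 5,455.7782 = 5.89209 years.

5.892 years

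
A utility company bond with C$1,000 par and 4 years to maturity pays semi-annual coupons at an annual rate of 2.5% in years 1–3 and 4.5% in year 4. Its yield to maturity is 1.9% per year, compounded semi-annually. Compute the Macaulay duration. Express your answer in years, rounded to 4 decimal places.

3.8322 years

Periodic yield y = 0.0095. Discount each cash flow and weight by its period:
  t   CF        PV=CF/(1+0.0095)^t    t·PV
  1        12.50        12.3824        12.3824
  2        12.50        12.2658        24.5317
  3        12.50        12.1504        36.4512
  4        12.50        12.0361        48.1443
  5        12.50        11.9228        59.6140
  6        12.50        11.8106        70.8636
  7        22.50        21.0590       147.4132
  8     1,022.50       948.0096     7,584.0767
  Σ                  1,041.6367     7,983.4771
Price P = Σ PV = 1,041.6367.
Macaulay duration = Σ(t·PV) / P = 7,983.4771 / 1,041.6367 = 7.66436 half-year periods.
In years: 7.66436 / 2 = 3.83218 years.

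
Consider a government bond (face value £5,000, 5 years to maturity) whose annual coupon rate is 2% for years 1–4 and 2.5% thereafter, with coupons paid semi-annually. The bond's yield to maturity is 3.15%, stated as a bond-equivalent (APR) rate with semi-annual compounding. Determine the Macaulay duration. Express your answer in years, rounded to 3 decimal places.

4.775 years

Periodic yield y = 0.01575. Discount each cash flow and weight by its period:
  t   CF        PV=CF/(1+0.01575)^t    t·PV
  1        50.00        49.2247        49.2247
  2        50.00        48.4614        96.9229
  3        50.00        47.7100       143.1300
  4        50.00        46.9702       187.8809
  5        50.00        46.2419       231.2096
  6        50.00        45.5249       273.1494
  7        50.00        44.8190       313.7330
  8        50.00        44.1240       352.9924
  9        62.50        54.2998       488.6985
  10    5,062.50     4,330.0880    43,300.8804
  Σ                  4,757.4641    45,437.8219
Price P = Σ PV = 4,757.4641.
Macaulay duration = Σ(t·PV) / P = 45,437.8219 / 4,757.4641 = 9.55085 half-year periods.
In years: 9.55085 / 2 = 4.77542 years.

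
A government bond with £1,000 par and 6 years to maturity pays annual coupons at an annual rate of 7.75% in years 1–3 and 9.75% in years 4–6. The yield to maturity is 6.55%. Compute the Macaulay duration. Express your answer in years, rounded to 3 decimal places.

Periodic yield y = 0.0655. Discount each cash flow and weight by its year:
  t   CF        PV=CF/(1+0.0655)^t    t·PV
  1        77.50        72.7358        72.7358
  2        77.50        68.2645       136.5290
  3        77.50        64.0680       192.2041
  4        97.50        75.6468       302.5874
  5        97.50        70.9966       354.9828
  6     1,097.50       750.0389     4,500.2336
  Σ                  1,101.7506     5,559.2726
Price P = Σ PV = 1,101.7506.
Macaulay duration = Σ(t·PV) / P = 5,559.2726 / 1,101.7506 = 5.04585 years.

5.046 years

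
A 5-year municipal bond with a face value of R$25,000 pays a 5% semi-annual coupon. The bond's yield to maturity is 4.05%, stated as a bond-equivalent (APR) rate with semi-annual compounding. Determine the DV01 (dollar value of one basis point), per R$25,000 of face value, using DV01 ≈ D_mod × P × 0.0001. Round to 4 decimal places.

R$11.4921

Periodic yield y = 0.02025.
  t   CF        PV=CF/(1+0.02025)^t    t·PV
  1       625.00       612.5950       612.5950
  2       625.00       600.4361     1,200.8722
  3       625.00       588.5186     1,765.5559
  4       625.00       576.8377     2,307.3506
  5       625.00       565.3885     2,826.9427
  6       625.00       554.1667     3,325.0000
  7       625.00       543.1675     3,802.1726
  8       625.00       532.3867     4,259.0935
  9       625.00       521.8198     4,696.3785
  10   25,625.00    20,969.9715   209,699.7147
  Σ                 26,065.2881   234,495.6758
P = 26,065.2881; D_Mac = 8.99647 half-year periods = 4.49824 yrs; D_mod = 4.40896 yrs.
DV01 ≈ 4.40896 × 26,065.2881 × 0.0001 = 11.492069.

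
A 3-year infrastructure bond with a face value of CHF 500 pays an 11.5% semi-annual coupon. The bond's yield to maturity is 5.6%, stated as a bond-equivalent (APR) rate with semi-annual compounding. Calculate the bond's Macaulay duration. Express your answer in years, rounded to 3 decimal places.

2.651 years

Periodic yield y = 0.028. Discount each cash flow and weight by its period:
  t   CF        PV=CF/(1+0.028)^t    t·PV
  1        28.75        27.9669        27.9669
  2        28.75        27.2052        54.4104
  3        28.75        26.4642        79.3926
  4        28.75        25.7434       102.9735
  5        28.75        25.0422       125.2109
  6       528.75       448.0141     2,688.0847
  Σ                    580.4360     3,078.0389
Price P = Σ PV = 580.4360.
Macaulay duration = Σ(t·PV) / P = 3,078.0389 / 580.4360 = 5.30298 half-year periods.
In years: 5.30298 / 2 = 2.65149 years.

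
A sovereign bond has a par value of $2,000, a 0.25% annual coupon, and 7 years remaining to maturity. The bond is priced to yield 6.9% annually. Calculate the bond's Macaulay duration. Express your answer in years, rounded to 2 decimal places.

Periodic yield y = 0.069. Discount each cash flow and weight by its year:
  t   CF        PV=CF/(1+0.069)^t    t·PV
  1         5.00         4.6773         4.6773
  2         5.00         4.3754         8.7507
  3         5.00         4.0930        12.2789
  4         5.00         3.8288        15.3151
  5         5.00         3.5816        17.9082
  6         5.00         3.3505        20.1027
  7     2,005.00     1,256.8124     8,797.6865
  Σ                  1,280.7188     8,876.7193
Price P = Σ PV = 1,280.7188.
Macaulay duration = Σ(t·PV) / P = 8,876.7193 / 1,280.7188 = 6.93104 years.

6.93 years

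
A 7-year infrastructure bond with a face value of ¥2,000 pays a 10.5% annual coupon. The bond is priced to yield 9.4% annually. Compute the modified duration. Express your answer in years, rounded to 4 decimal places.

Periodic yield y = 0.094. First find Macaulay duration:
  t   CF        PV=CF/(1+0.094)^t    t·PV
  1       210.00       191.9561       191.9561
  2       210.00       175.4626       350.9253
  3       210.00       160.3863       481.1590
  4       210.00       146.6054       586.4217
  5       210.00       134.0086       670.0430
  6       210.00       122.4942       734.9649
  7     2,210.00     1,178.3411     8,248.3876
  Σ                  2,109.2543    11,263.8575
P = 2,109.2543; Macaulay duration = 11,263.8575 / 2,109.2543 = 5.34021 years.
Modified duration = D_Mac / (1 + y) = 5.34021 / 1.094 = 4.88136 years.

4.8814 years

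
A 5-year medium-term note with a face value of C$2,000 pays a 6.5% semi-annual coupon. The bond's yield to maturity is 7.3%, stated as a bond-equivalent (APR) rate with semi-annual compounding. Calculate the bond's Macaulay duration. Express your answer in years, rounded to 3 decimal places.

Periodic yield y = 0.0365. Discount each cash flow and weight by its period:
  t   CF        PV=CF/(1+0.0365)^t    t·PV
  1        65.00        62.7110        62.7110
  2        65.00        60.5027       121.0054
  3        65.00        58.3721       175.1163
  4        65.00        56.3166       225.2662
  5        65.00        54.3334       271.6670
  6        65.00        52.4201       314.5204
  7        65.00        50.5741       354.0187
  8        65.00        48.7932       390.3452
  9        65.00        47.0749       423.6743
  10    2,065.00     1,442.8693    14,428.6930
  Σ                  1,933.9674    16,767.0176
Price P = Σ PV = 1,933.9674.
Macaulay duration = Σ(t·PV) / P = 16,767.0176 / 1,933.9674 = 8.66975 half-year periods.
In years: 8.66975 / 2 = 4.33488 years.

4.335 years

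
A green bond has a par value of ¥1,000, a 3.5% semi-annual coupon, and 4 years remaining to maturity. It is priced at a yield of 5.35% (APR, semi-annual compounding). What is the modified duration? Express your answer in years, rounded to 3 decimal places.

3.660 years

Periodic yield y = 0.02675. First find Macaulay duration:
  t   CF        PV=CF/(1+0.02675)^t    t·PV
  1        17.50        17.0441        17.0441
  2        17.50        16.6000        33.2000
  3        17.50        16.1675        48.5026
  4        17.50        15.7463        62.9853
  5        17.50        15.3361        76.6804
  6        17.50        14.9365        89.6192
  7        17.50        14.5474       101.8317
  8     1,017.50       823.7904     6,590.3232
  Σ                    934.1684     7,020.1866
P = 934.1684; Macaulay duration = 7,020.1866 / 934.1684 = 7.51491 half-year periods = 3.75745 years.
Modified duration = D_Mac / (1 + y) = 3.75745 / 1.02675 = 3.65956 years.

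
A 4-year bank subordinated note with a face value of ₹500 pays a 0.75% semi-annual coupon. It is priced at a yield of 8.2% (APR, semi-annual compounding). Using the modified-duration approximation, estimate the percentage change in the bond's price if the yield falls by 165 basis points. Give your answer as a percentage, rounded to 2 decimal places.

Periodic yield y = 0.041. Modified duration first:
  t   CF        PV=CF/(1+0.041)^t    t·PV
  1        1.875         1.8012         1.8012
  2        1.875         1.7302         3.4604
  3        1.875         1.6621         4.9862
  4        1.875         1.5966         6.3864
  5        1.875         1.5337         7.6686
  6        1.875         1.4733         8.8399
  7        1.875         1.4153         9.9070
  8      501.875       363.9064     2,911.2514
  Σ                    375.1188     2,954.3012
P = 375.1188; D_Mac = 7.87564 half-year periods = 3.93782 yrs; D_mod = 3.93782/(1+0.041) = 3.78273 yrs.
ΔP/P ≈ -D_mod · Δy = -3.78273 × (-0.0165) = +0.062415 = +6.2415%.

+6.24%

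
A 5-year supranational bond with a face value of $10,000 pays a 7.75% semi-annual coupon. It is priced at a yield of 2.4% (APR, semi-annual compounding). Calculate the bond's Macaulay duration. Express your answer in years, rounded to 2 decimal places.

Periodic yield y = 0.012. Discount each cash flow and weight by its period:
  t   CF        PV=CF/(1+0.012)^t    t·PV
  1       387.50       382.9051       382.9051
  2       387.50       378.3648       756.7295
  3       387.50       373.8782     1,121.6347
  4       387.50       369.4449     1,477.7795
  5       387.50       365.0641     1,825.3206
  6       387.50       360.7353     2,164.4117
  7       387.50       356.4578     2,495.2046
  8       387.50       352.2310     2,817.8482
  9       387.50       348.0544     3,132.4894
  10   10,387.50     9,219.4691    92,194.6907
  Σ                 12,506.6047   108,369.0140
Price P = Σ PV = 12,506.6047.
Macaulay duration = Σ(t·PV) / P = 108,369.0140 / 12,506.6047 = 8.66494 half-year periods.
In years: 8.66494 / 2 = 4.33247 years.

4.33 years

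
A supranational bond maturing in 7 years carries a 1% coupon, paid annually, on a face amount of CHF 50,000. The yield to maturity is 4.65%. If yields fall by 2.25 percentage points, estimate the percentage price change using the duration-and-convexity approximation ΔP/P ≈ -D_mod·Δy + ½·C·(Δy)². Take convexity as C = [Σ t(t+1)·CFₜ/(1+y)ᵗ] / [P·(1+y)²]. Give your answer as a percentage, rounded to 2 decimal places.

+15.78%

With y = 0.0465:
  t   CF        PV=CF/(1+0.0465)^t    t·PV        t(t+1)·PV
  1       500.00       477.7831       477.7831         955.5662
  2       500.00       456.5534       913.1067       2,739.3201
  3       500.00       436.2669     1,308.8008       5,235.2033
  4       500.00       416.8819     1,667.5277       8,337.6387
  5       500.00       398.3583     1,991.7914      11,950.7482
  6       500.00       380.6577     2,283.9461      15,987.6230
  7    50,500.00    36,738.1049   257,166.7340   2,057,333.8721
  Σ                 39,304.6061   265,809.6899   2,102,539.9716
P = 39,304.6061; D_Mac = 6.76281 yrs; D_mod = 6.46232 yrs; C = 48.84525.
Duration effect: -6.46232 × (-0.0225) = +0.145402
Convexity effect: 0.5 × 48.84525 × (-0.0225)² = +0.0123640
ΔP/P ≈ +0.145402 + 0.0123640 = +0.157766 = +15.7766%.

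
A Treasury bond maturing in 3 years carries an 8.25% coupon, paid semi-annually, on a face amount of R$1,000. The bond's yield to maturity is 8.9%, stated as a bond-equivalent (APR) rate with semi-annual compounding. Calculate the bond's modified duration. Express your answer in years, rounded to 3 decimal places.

2.600 years

Periodic yield y = 0.0445. First find Macaulay duration:
  t   CF        PV=CF/(1+0.0445)^t    t·PV
  1        41.25        39.4926        39.4926
  2        41.25        37.8100        75.6201
  3        41.25        36.1992       108.5975
  4        41.25        34.6569       138.6277
  5        41.25        33.1804       165.9020
  6     1,041.25       801.8707     4,811.2242
  Σ                    983.2098     5,339.4642
P = 983.2098; Macaulay duration = 5,339.4642 / 983.2098 = 5.43065 half-year periods = 2.71532 years.
Modified duration = D_Mac / (1 + y) = 2.71532 / 1.0445 = 2.59964 years.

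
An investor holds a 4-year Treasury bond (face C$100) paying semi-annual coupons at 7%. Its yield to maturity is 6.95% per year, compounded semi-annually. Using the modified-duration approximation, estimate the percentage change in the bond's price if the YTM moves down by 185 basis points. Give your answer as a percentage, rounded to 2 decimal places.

Periodic yield y = 0.03475. Modified duration first:
  t   CF        PV=CF/(1+0.03475)^t    t·PV
  1         3.50         3.3825         3.3825
  2         3.50         3.2689         6.5377
  3         3.50         3.1591         9.4773
  4         3.50         3.0530        12.2120
  5         3.50         2.9505        14.7523
  6         3.50         2.8514        17.1083
  7         3.50         2.7556        19.2894
  8       103.50        78.7511       630.0091
  Σ                    100.1720       712.7686
P = 100.1720; D_Mac = 7.11545 half-year periods = 3.55772 yrs; D_mod = 3.55772/(1+0.03475) = 3.43824 yrs.
ΔP/P ≈ -D_mod · Δy = -3.43824 × (-0.0185) = +0.063608 = +6.3608%.

+6.36%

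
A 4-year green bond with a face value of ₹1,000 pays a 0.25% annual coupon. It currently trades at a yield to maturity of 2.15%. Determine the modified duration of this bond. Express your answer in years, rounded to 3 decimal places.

Periodic yield y = 0.0215. First find Macaulay duration:
  t   CF        PV=CF/(1+0.0215)^t    t·PV
  1         2.50         2.4474         2.4474
  2         2.50         2.3959         4.7917
  3         2.50         2.3454         7.0363
  4     1,002.50       920.7270     3,682.9082
  Σ                    927.9157     3,697.1836
P = 927.9157; Macaulay duration = 3,697.1836 / 927.9157 = 3.98440 years.
Modified duration = D_Mac / (1 + y) = 3.98440 / 1.0215 = 3.90053 years.

3.901 years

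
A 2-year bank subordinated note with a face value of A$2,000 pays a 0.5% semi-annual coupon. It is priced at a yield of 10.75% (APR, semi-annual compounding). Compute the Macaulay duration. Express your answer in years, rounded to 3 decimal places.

1.992 years

Periodic yield y = 0.05375. Discount each cash flow and weight by its period:
  t   CF        PV=CF/(1+0.05375)^t    t·PV
  1         5.00         4.7450         4.7450
  2         5.00         4.5029         9.0059
  3         5.00         4.2732        12.8197
  4     2,005.00     1,626.1628     6,504.6513
  Σ                  1,639.6839     6,531.2218
Price P = Σ PV = 1,639.6839.
Macaulay duration = Σ(t·PV) / P = 6,531.2218 / 1,639.6839 = 3.98322 half-year periods.
In years: 3.98322 / 2 = 1.99161 years.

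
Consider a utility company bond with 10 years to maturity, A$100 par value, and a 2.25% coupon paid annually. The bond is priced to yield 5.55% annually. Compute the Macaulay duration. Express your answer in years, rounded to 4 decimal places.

Periodic yield y = 0.0555. Discount each cash flow and weight by its year:
  t   CF        PV=CF/(1+0.0555)^t    t·PV
  1         2.25         2.1317         2.1317
  2         2.25         2.0196         4.0392
  3         2.25         1.9134         5.7402
  4         2.25         1.8128         7.2512
  5         2.25         1.7175         8.5874
  6         2.25         1.6272         9.7630
  7         2.25         1.5416        10.7913
  8         2.25         1.4606        11.6844
  9         2.25         1.3838        12.4538
  10      102.25        59.5773       595.7732
  Σ                     75.1854       668.2154
Price P = Σ PV = 75.1854.
Macaulay duration = Σ(t·PV) / P = 668.2154 / 75.1854 = 8.88757 years.

8.8876 years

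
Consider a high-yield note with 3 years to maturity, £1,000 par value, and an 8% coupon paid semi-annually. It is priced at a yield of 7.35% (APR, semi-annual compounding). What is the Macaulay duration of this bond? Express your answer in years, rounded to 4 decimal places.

2.7286 years

Periodic yield y = 0.03675. Discount each cash flow and weight by its period:
  t   CF        PV=CF/(1+0.03675)^t    t·PV
  1        40.00        38.5821        38.5821
  2        40.00        37.2145        74.4290
  3        40.00        35.8953       107.6860
  4        40.00        34.6229       138.4917
  5        40.00        33.3956       166.9782
  6     1,040.00       837.5082     5,025.0493
  Σ                  1,017.2187     5,551.2162
Price P = Σ PV = 1,017.2187.
Macaulay duration = Σ(t·PV) / P = 5,551.2162 / 1,017.2187 = 5.45725 half-year periods.
In years: 5.45725 / 2 = 2.72862 years.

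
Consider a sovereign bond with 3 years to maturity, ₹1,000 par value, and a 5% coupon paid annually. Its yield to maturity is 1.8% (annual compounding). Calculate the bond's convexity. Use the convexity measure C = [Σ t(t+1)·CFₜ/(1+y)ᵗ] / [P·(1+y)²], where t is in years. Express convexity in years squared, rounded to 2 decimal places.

With y = 0.018:
  t   CF        PV=CF/(1+0.018)^t    t·PV        t(t+1)·PV
  1        50.00        49.1159        49.1159          98.2318
  2        50.00        48.2475        96.4949         289.4848
  3     1,050.00       995.2816     2,985.8447      11,943.3789
  Σ                  1,092.6449     3,131.4556      12,331.0955
P = 1,092.6449.
Convexity = Σ t(t+1)·PV / [P·(1+y)²] = 12,331.0955 / (1,092.6449 × 1.036324) = 10.88998.

10.89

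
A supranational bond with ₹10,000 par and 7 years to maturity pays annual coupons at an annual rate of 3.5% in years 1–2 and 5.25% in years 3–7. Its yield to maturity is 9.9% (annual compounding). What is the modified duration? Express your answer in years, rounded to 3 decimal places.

Periodic yield y = 0.099. First find Macaulay duration:
  t   CF        PV=CF/(1+0.099)^t    t·PV
  1       350.00       318.4713       318.4713
  2       350.00       289.7828       579.5657
  3       525.00       395.5180     1,186.5539
  4       525.00       359.8890     1,439.5559
  5       525.00       327.4695     1,637.3474
  6       525.00       297.9704     1,787.8225
  7    10,525.00     5,435.4844    38,048.3911
  Σ                  7,424.5855    44,997.7079
P = 7,424.5855; Macaulay duration = 44,997.7079 / 7,424.5855 = 6.06064 years.
Modified duration = D_Mac / (1 + y) = 6.06064 / 1.099 = 5.51468 years.

5.515 years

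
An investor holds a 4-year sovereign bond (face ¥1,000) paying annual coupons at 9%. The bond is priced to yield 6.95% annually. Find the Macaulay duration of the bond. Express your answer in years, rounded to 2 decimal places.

3.55 years

Periodic yield y = 0.0695. Discount each cash flow and weight by its year:
  t   CF        PV=CF/(1+0.0695)^t    t·PV
  1        90.00        84.1515        84.1515
  2        90.00        78.6830       157.3660
  3        90.00        73.5699       220.7097
  4     1,090.00       833.1119     3,332.4476
  Σ                  1,069.5163     3,794.6748
Price P = Σ PV = 1,069.5163.
Macaulay duration = Σ(t·PV) / P = 3,794.6748 / 1,069.5163 = 3.54803 years.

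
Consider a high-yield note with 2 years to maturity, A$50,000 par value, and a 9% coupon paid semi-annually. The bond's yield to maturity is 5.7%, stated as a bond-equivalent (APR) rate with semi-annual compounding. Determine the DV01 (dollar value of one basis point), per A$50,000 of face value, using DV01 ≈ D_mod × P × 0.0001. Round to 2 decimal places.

Periodic yield y = 0.0285.
  t   CF        PV=CF/(1+0.0285)^t    t·PV
  1     2,250.00     2,187.6519     2,187.6519
  2     2,250.00     2,127.0315     4,254.0630
  3     2,250.00     2,068.0909     6,204.2728
  4    52,250.00    46,694.8635   186,779.4542
  Σ                 53,077.6379   199,425.4420
P = 53,077.6379; D_Mac = 3.75724 half-year periods = 1.87862 yrs; D_mod = 1.82656 yrs.
DV01 ≈ 1.82656 × 53,077.6379 × 0.0001 = 9.694966.

A$9.69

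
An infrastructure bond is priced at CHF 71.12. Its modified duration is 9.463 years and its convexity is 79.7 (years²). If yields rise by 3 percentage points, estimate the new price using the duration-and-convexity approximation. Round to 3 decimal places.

Duration effect: -D_mod·Δy = -9.463 × (+0.03) = -0.283890
Convexity effect: ½·C·(Δy)² = 0.5 × 79.7 × (0.03)² = +0.0358650
ΔP/P ≈ -0.283890 + 0.0358650 = -0.248025
New price ≈ 71.12 × (1 - 0.248025) = 53.480462.

CHF 53.480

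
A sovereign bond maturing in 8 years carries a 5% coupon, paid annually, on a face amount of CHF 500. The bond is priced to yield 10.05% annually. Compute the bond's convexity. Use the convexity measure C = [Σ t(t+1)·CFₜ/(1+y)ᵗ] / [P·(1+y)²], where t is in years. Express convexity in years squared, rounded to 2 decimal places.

With y = 0.1005:
  t   CF        PV=CF/(1+0.1005)^t    t·PV        t(t+1)·PV
  1        25.00        22.7169        22.7169          45.4339
  2        25.00        20.6424        41.2848         123.8543
  3        25.00        18.7573        56.2718         225.0874
  4        25.00        17.0443        68.1773         340.8865
  5        25.00        15.4878        77.4390         464.6340
  6        25.00        14.0734        84.4405         591.0837
  7        25.00        12.7882        89.5175         716.1396
  8       525.00       244.0276     1,952.2207      17,569.9864
  Σ                    365.5380     2,392.0686      20,077.1059
P = 365.5380.
Convexity = Σ t(t+1)·PV / [P·(1+y)²] = 20,077.1059 / (365.5380 × 1.211100) = 45.35117.

45.35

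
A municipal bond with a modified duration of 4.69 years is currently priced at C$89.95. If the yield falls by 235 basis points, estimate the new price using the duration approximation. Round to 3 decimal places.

Duration approximation: ΔP/P ≈ -D_mod · Δy = -4.69 × (-0.0235) = +0.110215.
New price ≈ 89.95 × (1 + 0.110215) = 99.86383925.

C$99.864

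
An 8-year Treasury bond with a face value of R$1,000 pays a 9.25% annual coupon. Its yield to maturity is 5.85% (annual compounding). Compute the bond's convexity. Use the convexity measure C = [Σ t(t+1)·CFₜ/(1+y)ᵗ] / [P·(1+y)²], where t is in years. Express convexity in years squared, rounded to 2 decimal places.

With y = 0.0585:
  t   CF        PV=CF/(1+0.0585)^t    t·PV        t(t+1)·PV
  1        92.50        87.3878        87.3878         174.7756
  2        92.50        82.5582       165.1163         495.3490
  3        92.50        77.9954       233.9863         935.9451
  4        92.50        73.6849       294.7395       1,473.6973
  5        92.50        69.6125       348.0627       2,088.3759
  6        92.50        65.7653       394.5916       2,762.1410
  7        92.50        62.1306       434.9143       3,479.3148
  8     1,092.50       693.2575     5,546.0596      49,914.5366
  Σ                  1,212.3921     7,504.8581      61,324.1353
P = 1,212.3921.
Convexity = Σ t(t+1)·PV / [P·(1+y)²] = 61,324.1353 / (1,212.3921 × 1.120422) = 45.14468.

45.14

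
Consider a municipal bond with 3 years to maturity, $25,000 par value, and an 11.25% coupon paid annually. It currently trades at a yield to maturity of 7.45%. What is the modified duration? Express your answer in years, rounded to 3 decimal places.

Periodic yield y = 0.0745. First find Macaulay duration:
  t   CF        PV=CF/(1+0.0745)^t    t·PV
  1     2,812.50     2,617.4965     2,617.4965
  2     2,812.50     2,436.0135     4,872.0270
  3    27,812.50    22,419.2339    67,257.7018
  Σ                 27,472.7440    74,747.2253
P = 27,472.7440; Macaulay duration = 74,747.2253 / 27,472.7440 = 2.72078 years.
Modified duration = D_Mac / (1 + y) = 2.72078 / 1.0745 = 2.53213 years.

2.532 years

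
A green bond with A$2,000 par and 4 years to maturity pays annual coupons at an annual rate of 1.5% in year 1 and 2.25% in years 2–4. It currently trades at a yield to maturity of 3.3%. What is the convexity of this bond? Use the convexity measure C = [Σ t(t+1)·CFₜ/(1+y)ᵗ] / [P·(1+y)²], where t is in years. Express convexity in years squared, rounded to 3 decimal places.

With y = 0.033:
  t   CF        PV=CF/(1+0.033)^t    t·PV        t(t+1)·PV
  1        30.00        29.0416        29.0416          58.0833
  2        45.00        42.1708        84.3416         253.0248
  3        45.00        40.8236       122.4709         489.8835
  4     2,045.00     1,795.9408     7,183.7634      35,918.8168
  Σ                  1,907.9769     7,419.6175      36,719.8083
P = 1,907.9769.
Convexity = Σ t(t+1)·PV / [P·(1+y)²] = 36,719.8083 / (1,907.9769 × 1.067089) = 18.03544.

18.035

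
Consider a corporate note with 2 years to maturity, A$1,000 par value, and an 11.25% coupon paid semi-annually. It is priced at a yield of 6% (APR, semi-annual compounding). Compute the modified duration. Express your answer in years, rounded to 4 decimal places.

1.7996 years

Periodic yield y = 0.03. First find Macaulay duration:
  t   CF        PV=CF/(1+0.03)^t    t·PV
  1        56.25        54.6117        54.6117
  2        56.25        53.0210       106.0420
  3        56.25        51.4767       154.4302
  4     1,056.25       938.4644     3,753.8578
  Σ                  1,097.5738     4,068.9416
P = 1,097.5738; Macaulay duration = 4,068.9416 / 1,097.5738 = 3.70721 half-year periods = 1.85361 years.
Modified duration = D_Mac / (1 + y) = 1.85361 / 1.03 = 1.79962 years.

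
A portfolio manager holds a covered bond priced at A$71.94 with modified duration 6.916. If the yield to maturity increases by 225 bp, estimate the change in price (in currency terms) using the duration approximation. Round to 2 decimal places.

-A$11.19

Duration approximation: ΔP/P ≈ -D_mod · Δy = -6.916 × (+0.0225) = -0.155610.
ΔP ≈ 71.94 × (-0.155610) = -11.1945834.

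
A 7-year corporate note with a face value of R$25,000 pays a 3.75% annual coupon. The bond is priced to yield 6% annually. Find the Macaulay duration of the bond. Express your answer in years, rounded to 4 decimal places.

6.2261 years

Periodic yield y = 0.06. Discount each cash flow and weight by its year:
  t   CF        PV=CF/(1+0.06)^t    t·PV
  1       937.50       884.4340       884.4340
  2       937.50       834.3717     1,668.7433
  3       937.50       787.1431     2,361.4292
  4       937.50       742.5878     2,970.3512
  5       937.50       700.5545     3,502.7727
  6       937.50       660.9005     3,965.4030
  7    25,937.50    17,249.9189   120,749.4322
  Σ                 21,859.9104   136,102.5657
Price P = Σ PV = 21,859.9104.
Macaulay duration = Σ(t·PV) / P = 136,102.5657 / 21,859.9104 = 6.22613 years.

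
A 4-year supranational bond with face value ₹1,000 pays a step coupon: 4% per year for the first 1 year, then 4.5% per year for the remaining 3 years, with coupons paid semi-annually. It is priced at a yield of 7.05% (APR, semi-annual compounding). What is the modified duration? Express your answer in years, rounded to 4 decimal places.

Periodic yield y = 0.03525. First find Macaulay duration:
  t   CF        PV=CF/(1+0.03525)^t    t·PV
  1        20.00        19.3190        19.3190
  2        20.00        18.6612        37.3224
  3        22.50        20.2790        60.8370
  4        22.50        19.5885        78.3541
  5        22.50        18.9215        94.6077
  6        22.50        18.2773       109.6636
  7        22.50        17.6549       123.5845
  8     1,022.50       774.9995     6,199.9957
  Σ                    907.7009     6,723.6839
P = 907.7009; Macaulay duration = 6,723.6839 / 907.7009 = 7.40738 half-year periods = 3.70369 years.
Modified duration = D_Mac / (1 + y) = 3.70369 / 1.03525 = 3.57758 years.

3.5776 years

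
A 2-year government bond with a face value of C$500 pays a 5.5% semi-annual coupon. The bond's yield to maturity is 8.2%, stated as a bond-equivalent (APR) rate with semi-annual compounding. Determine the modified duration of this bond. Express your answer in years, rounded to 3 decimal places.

Periodic yield y = 0.041. First find Macaulay duration:
  t   CF        PV=CF/(1+0.041)^t    t·PV
  1        13.75        13.2085        13.2085
  2        13.75        12.6882        25.3765
  3        13.75        12.1885        36.5655
  4       513.75       437.4706     1,749.8826
  Σ                    475.5558     1,825.0330
P = 475.5558; Macaulay duration = 1,825.0330 / 475.5558 = 3.83768 half-year periods = 1.91884 years.
Modified duration = D_Mac / (1 + y) = 1.91884 / 1.041 = 1.84327 years.

1.843 years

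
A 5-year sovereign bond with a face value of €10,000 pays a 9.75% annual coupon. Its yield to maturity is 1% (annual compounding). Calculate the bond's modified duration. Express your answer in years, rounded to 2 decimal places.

4.29 years

Periodic yield y = 0.01. First find Macaulay duration:
  t   CF        PV=CF/(1+0.01)^t    t·PV
  1       975.00       965.3465       965.3465
  2       975.00       955.7886     1,911.5773
  3       975.00       946.3254     2,838.9762
  4       975.00       936.9558     3,747.8233
  5    10,975.00    10,442.3359    52,211.6796
  Σ                 14,246.7523    61,675.4030
P = 14,246.7523; Macaulay duration = 61,675.4030 / 14,246.7523 = 4.32909 years.
Modified duration = D_Mac / (1 + y) = 4.32909 / 1.01 = 4.28622 years.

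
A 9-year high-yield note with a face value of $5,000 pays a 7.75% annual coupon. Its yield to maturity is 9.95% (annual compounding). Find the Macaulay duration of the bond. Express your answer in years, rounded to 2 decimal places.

Periodic yield y = 0.0995. Discount each cash flow and weight by its year:
  t   CF        PV=CF/(1+0.0995)^t    t·PV
  1       387.50       352.4329       352.4329
  2       387.50       320.5393       641.0785
  3       387.50       291.5318       874.5955
  4       387.50       265.1495     1,060.5979
  5       387.50       241.1546     1,205.7730
  6       387.50       219.3311     1,315.9869
  7       387.50       199.4826     1,396.3784
  8       387.50       181.4303     1,451.4425
  9     5,387.50     2,294.1942    20,647.7479
  Σ                  4,365.2464    28,946.0335
Price P = Σ PV = 4,365.2464.
Macaulay duration = Σ(t·PV) / P = 28,946.0335 / 4,365.2464 = 6.63102 years.

6.63 years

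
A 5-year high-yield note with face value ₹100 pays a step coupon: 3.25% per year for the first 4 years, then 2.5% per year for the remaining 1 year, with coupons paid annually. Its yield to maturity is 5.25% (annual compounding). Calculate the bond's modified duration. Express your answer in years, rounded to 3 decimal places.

4.443 years

Periodic yield y = 0.0525. First find Macaulay duration:
  t   CF        PV=CF/(1+0.0525)^t    t·PV
  1         3.25         3.0879         3.0879
  2         3.25         2.9339         5.8677
  3         3.25         2.7875         8.3625
  4         3.25         2.6485        10.5939
  5       102.50        79.3621       396.8107
  Σ                     90.8199       424.7227
P = 90.8199; Macaulay duration = 424.7227 / 90.8199 = 4.67654 years.
Modified duration = D_Mac / (1 + y) = 4.67654 / 1.0525 = 4.44327 years.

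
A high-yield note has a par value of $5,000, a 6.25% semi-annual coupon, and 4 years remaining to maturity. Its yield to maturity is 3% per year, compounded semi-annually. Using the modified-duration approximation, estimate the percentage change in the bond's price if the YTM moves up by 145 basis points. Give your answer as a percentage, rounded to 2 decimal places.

Periodic yield y = 0.015. Modified duration first:
  t   CF        PV=CF/(1+0.015)^t    t·PV
  1       156.25       153.9409       153.9409
  2       156.25       151.6659       303.3318
  3       156.25       149.4245       448.2736
  4       156.25       147.2163       588.8651
  5       156.25       145.0407       725.2034
  6       156.25       142.8972       857.3833
  7       156.25       140.7854       985.4981
  8     5,156.25     4,577.2605    36,618.0839
  Σ                  5,608.2314    40,680.5800
P = 5,608.2314; D_Mac = 7.25373 half-year periods = 3.62686 yrs; D_mod = 3.62686/(1+0.015) = 3.57326 yrs.
ΔP/P ≈ -D_mod · Δy = -3.57326 × (+0.0145) = -0.051812 = -5.1812%.

-5.18%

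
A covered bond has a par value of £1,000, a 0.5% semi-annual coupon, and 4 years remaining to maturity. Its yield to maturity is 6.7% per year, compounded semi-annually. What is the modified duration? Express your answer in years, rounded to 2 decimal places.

3.83 years

Periodic yield y = 0.0335. First find Macaulay duration:
  t   CF        PV=CF/(1+0.0335)^t    t·PV
  1         2.50         2.4190         2.4190
  2         2.50         2.3406         4.6811
  3         2.50         2.2647         6.7941
  4         2.50         2.1913         8.7651
  5         2.50         2.1203        10.6013
  6         2.50         2.0515        12.3092
  7         2.50         1.9850        13.8952
  8     1,002.50       770.1947     6,161.5577
  Σ                    785.5670     6,221.0226
P = 785.5670; Macaulay duration = 6,221.0226 / 785.5670 = 7.91915 half-year periods = 3.95957 years.
Modified duration = D_Mac / (1 + y) = 3.95957 / 1.0335 = 3.83123 years.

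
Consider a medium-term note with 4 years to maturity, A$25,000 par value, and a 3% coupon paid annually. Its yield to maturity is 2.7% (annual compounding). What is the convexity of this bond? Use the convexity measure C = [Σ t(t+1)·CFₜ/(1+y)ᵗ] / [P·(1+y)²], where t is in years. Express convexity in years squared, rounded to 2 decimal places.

With y = 0.027:
  t   CF        PV=CF/(1+0.027)^t    t·PV        t(t+1)·PV
  1       750.00       730.2824       730.2824       1,460.5648
  2       750.00       711.0831     1,422.1663       4,266.4988
  3       750.00       692.3886     2,077.1659       8,308.6637
  4    25,750.00    23,147.0398    92,588.1593     462,940.7966
  Σ                 25,280.7940    96,817.7739     476,976.5238
P = 25,280.7940.
Convexity = Σ t(t+1)·PV / [P·(1+y)²] = 476,976.5238 / (25,280.7940 × 1.054729) = 17.88815.

17.89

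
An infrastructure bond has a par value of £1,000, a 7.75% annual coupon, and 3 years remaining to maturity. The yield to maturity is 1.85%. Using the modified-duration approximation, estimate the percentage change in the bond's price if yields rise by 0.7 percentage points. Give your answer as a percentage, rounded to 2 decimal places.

Periodic yield y = 0.0185. Modified duration first:
  t   CF        PV=CF/(1+0.0185)^t    t·PV
  1        77.50        76.0923        76.0923
  2        77.50        74.7102       149.4203
  3     1,077.50     1,019.8450     3,059.5351
  Σ                  1,170.6475     3,285.0477
P = 1,170.6475; D_Mac = 2.80618 yrs; D_mod = 2.80618/(1+0.0185) = 2.75521 yrs.
ΔP/P ≈ -D_mod · Δy = -2.75521 × (+0.007) = -0.019286 = -1.9286%.

-1.93%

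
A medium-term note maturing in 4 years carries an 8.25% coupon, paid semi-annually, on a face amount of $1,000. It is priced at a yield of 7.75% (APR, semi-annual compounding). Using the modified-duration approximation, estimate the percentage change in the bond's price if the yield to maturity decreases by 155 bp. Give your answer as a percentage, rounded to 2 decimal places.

Periodic yield y = 0.03875. Modified duration first:
  t   CF        PV=CF/(1+0.03875)^t    t·PV
  1        41.25        39.7112        39.7112
  2        41.25        38.2298        76.4596
  3        41.25        36.8036       110.4109
  4        41.25        35.4307       141.7228
  5        41.25        34.1090       170.5449
  6        41.25        32.8366       197.0194
  7        41.25        31.6116       221.2813
  8     1,041.25       768.1866     6,145.4927
  Σ                  1,016.9191     7,102.6428
P = 1,016.9191; D_Mac = 6.98447 half-year periods = 3.49224 yrs; D_mod = 3.49224/(1+0.03875) = 3.36196 yrs.
ΔP/P ≈ -D_mod · Δy = -3.36196 × (-0.0155) = +0.052110 = +5.2110%.

+5.21%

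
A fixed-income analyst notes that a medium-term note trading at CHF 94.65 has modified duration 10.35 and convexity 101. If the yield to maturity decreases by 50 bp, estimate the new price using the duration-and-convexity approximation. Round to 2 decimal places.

CHF 99.67

Duration effect: -D_mod·Δy = -10.35 × (-0.005) = +0.051750
Convexity effect: ½·C·(Δy)² = 0.5 × 101 × (-0.005)² = +0.0012625
ΔP/P ≈ +0.051750 + 0.0012625 = +0.0530125
New price ≈ 94.65 × (1 + 0.0530125) = 99.667633125.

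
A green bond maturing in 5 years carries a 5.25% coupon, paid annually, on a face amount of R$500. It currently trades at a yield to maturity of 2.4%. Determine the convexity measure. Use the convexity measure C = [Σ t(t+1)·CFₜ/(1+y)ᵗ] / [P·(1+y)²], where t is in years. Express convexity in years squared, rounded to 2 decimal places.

25.25

With y = 0.024:
  t   CF        PV=CF/(1+0.024)^t    t·PV        t(t+1)·PV
  1        26.25        25.6348        25.6348          51.2695
  2        26.25        25.0340        50.0679         150.2037
  3        26.25        24.4472        73.3417         293.3666
  4        26.25        23.8742        95.4969         477.4847
  5       526.25       467.4039     2,337.0195      14,022.1168
  Σ                    566.3941     2,581.5607      14,994.4414
P = 566.3941.
Convexity = Σ t(t+1)·PV / [P·(1+y)²] = 14,994.4414 / (566.3941 × 1.048576) = 25.24711.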